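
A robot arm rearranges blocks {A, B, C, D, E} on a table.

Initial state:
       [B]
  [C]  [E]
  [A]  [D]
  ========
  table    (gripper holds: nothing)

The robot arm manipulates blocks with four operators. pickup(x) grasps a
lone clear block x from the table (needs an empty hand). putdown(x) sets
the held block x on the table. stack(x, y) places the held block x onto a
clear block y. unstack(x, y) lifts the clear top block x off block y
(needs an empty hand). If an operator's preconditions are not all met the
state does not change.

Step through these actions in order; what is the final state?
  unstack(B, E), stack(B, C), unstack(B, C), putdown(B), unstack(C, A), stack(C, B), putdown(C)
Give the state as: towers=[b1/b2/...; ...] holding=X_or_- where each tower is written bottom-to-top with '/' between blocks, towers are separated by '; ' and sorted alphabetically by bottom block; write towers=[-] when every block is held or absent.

step 1 (unstack(B, E)): towers=[A/C; D/E] holding=B
step 2 (stack(B, C)): towers=[A/C/B; D/E] holding=-
step 3 (unstack(B, C)): towers=[A/C; D/E] holding=B
step 4 (putdown(B)): towers=[A/C; B; D/E] holding=-
step 5 (unstack(C, A)): towers=[A; B; D/E] holding=C
step 6 (stack(C, B)): towers=[A; B/C; D/E] holding=-
step 7 (putdown(C)) [no-op]: towers=[A; B/C; D/E] holding=-

towers=[A; B/C; D/E] holding=-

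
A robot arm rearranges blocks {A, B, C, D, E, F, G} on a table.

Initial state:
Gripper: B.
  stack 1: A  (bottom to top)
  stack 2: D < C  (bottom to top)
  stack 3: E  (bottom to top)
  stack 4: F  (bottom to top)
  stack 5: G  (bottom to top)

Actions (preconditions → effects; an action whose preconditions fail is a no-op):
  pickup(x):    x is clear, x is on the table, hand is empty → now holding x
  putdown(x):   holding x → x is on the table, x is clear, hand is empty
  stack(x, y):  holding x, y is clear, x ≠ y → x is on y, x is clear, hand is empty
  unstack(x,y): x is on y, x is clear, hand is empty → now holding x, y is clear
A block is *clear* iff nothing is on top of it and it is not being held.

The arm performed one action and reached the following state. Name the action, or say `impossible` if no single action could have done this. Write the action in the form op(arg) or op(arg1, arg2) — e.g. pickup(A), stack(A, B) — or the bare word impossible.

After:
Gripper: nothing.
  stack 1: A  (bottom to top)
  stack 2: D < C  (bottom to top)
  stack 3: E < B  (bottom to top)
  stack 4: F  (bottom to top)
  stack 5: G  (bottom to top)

target: towers=[A; D/C; E/B; F; G] holding=-
        putdown(B) → towers=[A; B; D/C; E; F; G] holding=-
       stack(B, F) → towers=[A; D/C; E; F/B; G] holding=-
       stack(B, G) → towers=[A; D/C; E; F; G/B] holding=-
       stack(B, A) → towers=[A/B; D/C; E; F; G] holding=-
       stack(B, E) → towers=[A; D/C; E/B; F; G] holding=-  ← match
       stack(B, C) → towers=[A; D/C/B; E; F; G] holding=-

stack(B, E)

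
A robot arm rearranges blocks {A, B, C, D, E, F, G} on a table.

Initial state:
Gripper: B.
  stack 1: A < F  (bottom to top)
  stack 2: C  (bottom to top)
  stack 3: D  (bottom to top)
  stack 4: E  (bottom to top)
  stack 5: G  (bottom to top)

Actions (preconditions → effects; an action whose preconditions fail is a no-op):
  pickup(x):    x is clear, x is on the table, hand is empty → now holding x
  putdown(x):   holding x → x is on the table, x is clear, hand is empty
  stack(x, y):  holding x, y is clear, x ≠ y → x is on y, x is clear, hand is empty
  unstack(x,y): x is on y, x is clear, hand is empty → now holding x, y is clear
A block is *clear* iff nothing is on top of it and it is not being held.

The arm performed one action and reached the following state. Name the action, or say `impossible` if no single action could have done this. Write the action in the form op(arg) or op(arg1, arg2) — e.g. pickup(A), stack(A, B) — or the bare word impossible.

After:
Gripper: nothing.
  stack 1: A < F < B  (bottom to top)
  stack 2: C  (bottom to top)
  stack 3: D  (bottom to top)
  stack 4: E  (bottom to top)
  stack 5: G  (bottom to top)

stack(B, F)

target: towers=[A/F/B; C; D; E; G] holding=-
        putdown(B) → towers=[A/F; B; C; D; E; G] holding=-
       stack(B, F) → towers=[A/F/B; C; D; E; G] holding=-  ← match
       stack(B, G) → towers=[A/F; C; D; E; G/B] holding=-
       stack(B, D) → towers=[A/F; C; D/B; E; G] holding=-
       stack(B, E) → towers=[A/F; C; D; E/B; G] holding=-
       stack(B, C) → towers=[A/F; C/B; D; E; G] holding=-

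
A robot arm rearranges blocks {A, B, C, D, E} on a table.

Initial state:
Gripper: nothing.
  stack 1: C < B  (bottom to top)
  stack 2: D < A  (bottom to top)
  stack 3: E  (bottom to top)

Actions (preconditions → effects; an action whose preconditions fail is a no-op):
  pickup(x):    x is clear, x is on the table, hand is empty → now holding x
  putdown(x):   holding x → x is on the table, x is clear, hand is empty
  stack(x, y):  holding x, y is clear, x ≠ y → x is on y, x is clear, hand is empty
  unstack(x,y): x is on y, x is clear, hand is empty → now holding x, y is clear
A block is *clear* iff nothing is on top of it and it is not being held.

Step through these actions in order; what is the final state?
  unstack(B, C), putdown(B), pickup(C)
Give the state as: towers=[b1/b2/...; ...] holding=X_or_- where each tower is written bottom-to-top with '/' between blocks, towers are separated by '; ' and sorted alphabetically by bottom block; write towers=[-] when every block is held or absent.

step 1 (unstack(B, C)): towers=[C; D/A; E] holding=B
step 2 (putdown(B)): towers=[B; C; D/A; E] holding=-
step 3 (pickup(C)): towers=[B; D/A; E] holding=C

towers=[B; D/A; E] holding=C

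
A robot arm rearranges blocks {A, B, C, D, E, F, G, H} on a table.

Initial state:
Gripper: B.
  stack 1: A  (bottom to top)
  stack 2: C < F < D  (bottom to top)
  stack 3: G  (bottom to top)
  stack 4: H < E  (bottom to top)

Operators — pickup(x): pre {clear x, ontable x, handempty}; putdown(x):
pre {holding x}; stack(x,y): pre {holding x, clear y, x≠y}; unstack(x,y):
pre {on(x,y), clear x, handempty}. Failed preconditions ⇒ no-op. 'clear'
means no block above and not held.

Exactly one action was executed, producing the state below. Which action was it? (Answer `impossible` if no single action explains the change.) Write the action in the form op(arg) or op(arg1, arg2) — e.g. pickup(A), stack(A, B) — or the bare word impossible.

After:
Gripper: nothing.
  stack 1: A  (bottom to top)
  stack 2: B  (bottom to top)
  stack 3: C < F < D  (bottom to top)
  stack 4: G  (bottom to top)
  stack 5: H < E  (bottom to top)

putdown(B)

target: towers=[A; B; C/F/D; G; H/E] holding=-
        putdown(B) → towers=[A; B; C/F/D; G; H/E] holding=-  ← match
       stack(B, G) → towers=[A; C/F/D; G/B; H/E] holding=-
       stack(B, A) → towers=[A/B; C/F/D; G; H/E] holding=-
       stack(B, E) → towers=[A; C/F/D; G; H/E/B] holding=-
       stack(B, D) → towers=[A; C/F/D/B; G; H/E] holding=-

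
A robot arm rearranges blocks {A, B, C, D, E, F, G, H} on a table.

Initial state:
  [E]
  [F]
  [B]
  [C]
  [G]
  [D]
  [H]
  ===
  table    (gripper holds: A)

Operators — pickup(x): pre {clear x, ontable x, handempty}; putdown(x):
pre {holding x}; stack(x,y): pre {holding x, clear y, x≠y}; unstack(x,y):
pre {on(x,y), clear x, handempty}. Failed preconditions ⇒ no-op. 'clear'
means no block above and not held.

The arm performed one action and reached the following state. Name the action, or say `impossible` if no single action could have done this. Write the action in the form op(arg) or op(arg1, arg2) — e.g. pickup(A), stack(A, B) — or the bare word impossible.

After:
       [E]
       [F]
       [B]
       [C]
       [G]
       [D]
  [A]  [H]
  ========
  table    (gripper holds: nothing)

putdown(A)

target: towers=[A; H/D/G/C/B/F/E] holding=-
        putdown(A) → towers=[A; H/D/G/C/B/F/E] holding=-  ← match
       stack(A, E) → towers=[H/D/G/C/B/F/E/A] holding=-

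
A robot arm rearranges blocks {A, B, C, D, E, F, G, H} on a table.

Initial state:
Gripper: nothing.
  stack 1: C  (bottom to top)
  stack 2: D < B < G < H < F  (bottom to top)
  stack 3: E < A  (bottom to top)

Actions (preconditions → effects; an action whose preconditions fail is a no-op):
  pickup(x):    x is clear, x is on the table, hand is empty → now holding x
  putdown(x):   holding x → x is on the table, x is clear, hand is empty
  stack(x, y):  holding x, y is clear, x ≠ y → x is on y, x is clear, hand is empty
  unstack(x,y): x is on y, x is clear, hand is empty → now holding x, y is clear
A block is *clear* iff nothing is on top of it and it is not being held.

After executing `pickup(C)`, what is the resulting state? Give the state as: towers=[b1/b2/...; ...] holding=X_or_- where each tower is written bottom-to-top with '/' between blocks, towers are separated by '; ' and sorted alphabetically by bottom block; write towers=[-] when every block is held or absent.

before: towers=[C; D/B/G/H/F; E/A] holding=-
pre[pickup(C)]: clear(C) yes, ontable(C) yes, handempty yes
all met → apply pickup(C)
after:  towers=[D/B/G/H/F; E/A] holding=C

towers=[D/B/G/H/F; E/A] holding=C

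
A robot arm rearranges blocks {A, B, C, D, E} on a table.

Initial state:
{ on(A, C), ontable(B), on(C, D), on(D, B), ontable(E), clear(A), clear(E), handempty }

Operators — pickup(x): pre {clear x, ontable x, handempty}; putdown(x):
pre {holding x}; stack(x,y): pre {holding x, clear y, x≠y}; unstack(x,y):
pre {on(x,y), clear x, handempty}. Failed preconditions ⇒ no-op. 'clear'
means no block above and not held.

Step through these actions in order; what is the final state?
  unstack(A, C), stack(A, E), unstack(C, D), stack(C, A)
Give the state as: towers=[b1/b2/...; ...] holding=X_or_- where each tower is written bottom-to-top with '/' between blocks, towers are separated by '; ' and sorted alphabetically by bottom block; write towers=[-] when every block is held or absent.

step 1 (unstack(A, C)): towers=[B/D/C; E] holding=A
step 2 (stack(A, E)): towers=[B/D/C; E/A] holding=-
step 3 (unstack(C, D)): towers=[B/D; E/A] holding=C
step 4 (stack(C, A)): towers=[B/D; E/A/C] holding=-

towers=[B/D; E/A/C] holding=-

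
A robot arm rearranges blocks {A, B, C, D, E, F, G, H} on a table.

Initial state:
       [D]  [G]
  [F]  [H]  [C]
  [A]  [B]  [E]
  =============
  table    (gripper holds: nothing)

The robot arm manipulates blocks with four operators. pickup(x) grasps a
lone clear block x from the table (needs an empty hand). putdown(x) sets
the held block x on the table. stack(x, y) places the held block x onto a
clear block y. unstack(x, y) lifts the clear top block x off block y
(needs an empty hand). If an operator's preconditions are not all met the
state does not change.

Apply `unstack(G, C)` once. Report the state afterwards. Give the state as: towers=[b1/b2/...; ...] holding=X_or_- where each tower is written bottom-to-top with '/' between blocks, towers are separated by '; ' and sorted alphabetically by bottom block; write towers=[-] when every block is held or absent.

towers=[A/F; B/H/D; E/C] holding=G

before: towers=[A/F; B/H/D; E/C/G] holding=-
pre[unstack(G, C)]: on(G,C) ✓, clear(G) ✓, handempty ✓
all met → apply unstack(G, C)
after:  towers=[A/F; B/H/D; E/C] holding=G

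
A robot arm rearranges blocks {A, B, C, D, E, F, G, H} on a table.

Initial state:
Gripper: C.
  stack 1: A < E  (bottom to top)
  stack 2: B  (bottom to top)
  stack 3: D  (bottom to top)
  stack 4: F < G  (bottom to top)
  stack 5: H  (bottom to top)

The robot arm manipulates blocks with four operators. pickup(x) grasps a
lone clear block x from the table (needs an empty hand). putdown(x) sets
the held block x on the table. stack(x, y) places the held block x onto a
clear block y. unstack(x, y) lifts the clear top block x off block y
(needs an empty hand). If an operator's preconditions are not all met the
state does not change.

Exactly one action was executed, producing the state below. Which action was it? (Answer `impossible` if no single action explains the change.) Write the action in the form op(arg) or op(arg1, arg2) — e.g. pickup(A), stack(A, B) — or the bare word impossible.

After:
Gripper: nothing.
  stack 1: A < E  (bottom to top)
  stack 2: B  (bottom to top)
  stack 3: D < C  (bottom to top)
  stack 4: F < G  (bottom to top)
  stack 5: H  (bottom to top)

stack(C, D)

target: towers=[A/E; B; D/C; F/G; H] holding=-
        putdown(C) → towers=[A/E; B; C; D; F/G; H] holding=-
       stack(C, G) → towers=[A/E; B; D; F/G/C; H] holding=-
       stack(C, E) → towers=[A/E/C; B; D; F/G; H] holding=-
       stack(C, H) → towers=[A/E; B; D; F/G; H/C] holding=-
       stack(C, B) → towers=[A/E; B/C; D; F/G; H] holding=-
       stack(C, D) → towers=[A/E; B; D/C; F/G; H] holding=-  ← match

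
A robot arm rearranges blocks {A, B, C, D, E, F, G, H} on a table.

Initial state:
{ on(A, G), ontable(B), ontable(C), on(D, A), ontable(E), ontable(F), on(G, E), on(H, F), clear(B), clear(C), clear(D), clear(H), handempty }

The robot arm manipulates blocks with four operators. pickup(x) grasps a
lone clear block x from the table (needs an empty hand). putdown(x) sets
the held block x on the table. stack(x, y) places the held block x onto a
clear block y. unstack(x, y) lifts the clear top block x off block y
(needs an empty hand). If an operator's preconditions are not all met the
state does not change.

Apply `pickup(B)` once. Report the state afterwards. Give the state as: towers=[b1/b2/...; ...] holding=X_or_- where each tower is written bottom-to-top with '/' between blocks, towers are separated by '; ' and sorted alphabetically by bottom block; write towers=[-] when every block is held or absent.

towers=[C; E/G/A/D; F/H] holding=B

before: towers=[B; C; E/G/A/D; F/H] holding=-
pre[pickup(B)]: clear(B) ok, ontable(B) ok, handempty ok
all met → apply pickup(B)
after:  towers=[C; E/G/A/D; F/H] holding=B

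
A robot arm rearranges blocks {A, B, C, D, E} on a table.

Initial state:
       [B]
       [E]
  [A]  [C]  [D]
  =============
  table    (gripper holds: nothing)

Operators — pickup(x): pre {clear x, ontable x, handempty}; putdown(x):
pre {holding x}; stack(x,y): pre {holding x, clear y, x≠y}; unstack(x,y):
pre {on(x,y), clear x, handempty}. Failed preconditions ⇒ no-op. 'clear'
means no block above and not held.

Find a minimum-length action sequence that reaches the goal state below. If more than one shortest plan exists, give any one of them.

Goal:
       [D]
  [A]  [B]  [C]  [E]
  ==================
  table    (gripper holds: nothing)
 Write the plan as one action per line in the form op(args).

step 1 (unstack(B, E)): towers=[A; C/E; D] holding=B
step 2 (putdown(B)): towers=[A; B; C/E; D] holding=-
step 3 (pickup(D)): towers=[A; B; C/E] holding=D
step 4 (stack(D, B)): towers=[A; B/D; C/E] holding=-
step 5 (unstack(E, C)): towers=[A; B/D; C] holding=E
step 6 (putdown(E)): towers=[A; B/D; C; E] holding=-
goal check: towers=[A; B/D; C; E] holding=- — reached (length 6, optimal by BFS)

unstack(B, E)
putdown(B)
pickup(D)
stack(D, B)
unstack(E, C)
putdown(E)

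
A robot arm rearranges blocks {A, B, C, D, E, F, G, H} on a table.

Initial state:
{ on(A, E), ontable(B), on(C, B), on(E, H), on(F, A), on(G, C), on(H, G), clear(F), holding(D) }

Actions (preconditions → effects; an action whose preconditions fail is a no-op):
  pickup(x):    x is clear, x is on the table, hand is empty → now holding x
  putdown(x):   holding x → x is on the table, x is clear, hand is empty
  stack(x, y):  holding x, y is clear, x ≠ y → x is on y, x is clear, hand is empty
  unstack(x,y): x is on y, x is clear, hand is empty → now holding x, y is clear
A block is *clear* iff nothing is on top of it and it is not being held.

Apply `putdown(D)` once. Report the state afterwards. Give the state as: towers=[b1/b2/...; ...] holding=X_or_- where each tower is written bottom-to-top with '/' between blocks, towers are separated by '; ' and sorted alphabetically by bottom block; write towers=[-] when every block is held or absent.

towers=[B/C/G/H/E/A/F; D] holding=-

before: towers=[B/C/G/H/E/A/F] holding=D
pre[putdown(D)]: holding(D) yes
all met → apply putdown(D)
after:  towers=[B/C/G/H/E/A/F; D] holding=-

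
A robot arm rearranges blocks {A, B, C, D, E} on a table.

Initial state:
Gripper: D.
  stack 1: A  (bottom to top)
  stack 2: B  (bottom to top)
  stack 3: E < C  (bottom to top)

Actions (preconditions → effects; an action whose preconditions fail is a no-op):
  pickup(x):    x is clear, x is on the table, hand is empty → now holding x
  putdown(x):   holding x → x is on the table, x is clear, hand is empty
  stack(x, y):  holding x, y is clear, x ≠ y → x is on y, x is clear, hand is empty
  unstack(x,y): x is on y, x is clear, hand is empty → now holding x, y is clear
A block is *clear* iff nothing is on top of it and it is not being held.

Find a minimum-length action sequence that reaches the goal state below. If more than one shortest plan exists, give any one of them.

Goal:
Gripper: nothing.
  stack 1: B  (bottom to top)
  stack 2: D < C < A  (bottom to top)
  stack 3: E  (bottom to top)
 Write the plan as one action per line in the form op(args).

putdown(D)
unstack(C, E)
stack(C, D)
pickup(A)
stack(A, C)

step 1 (putdown(D)): towers=[A; B; D; E/C] holding=-
step 2 (unstack(C, E)): towers=[A; B; D; E] holding=C
step 3 (stack(C, D)): towers=[A; B; D/C; E] holding=-
step 4 (pickup(A)): towers=[B; D/C; E] holding=A
step 5 (stack(A, C)): towers=[B; D/C/A; E] holding=-
goal check: towers=[B; D/C/A; E] holding=- — reached (length 5, optimal by BFS)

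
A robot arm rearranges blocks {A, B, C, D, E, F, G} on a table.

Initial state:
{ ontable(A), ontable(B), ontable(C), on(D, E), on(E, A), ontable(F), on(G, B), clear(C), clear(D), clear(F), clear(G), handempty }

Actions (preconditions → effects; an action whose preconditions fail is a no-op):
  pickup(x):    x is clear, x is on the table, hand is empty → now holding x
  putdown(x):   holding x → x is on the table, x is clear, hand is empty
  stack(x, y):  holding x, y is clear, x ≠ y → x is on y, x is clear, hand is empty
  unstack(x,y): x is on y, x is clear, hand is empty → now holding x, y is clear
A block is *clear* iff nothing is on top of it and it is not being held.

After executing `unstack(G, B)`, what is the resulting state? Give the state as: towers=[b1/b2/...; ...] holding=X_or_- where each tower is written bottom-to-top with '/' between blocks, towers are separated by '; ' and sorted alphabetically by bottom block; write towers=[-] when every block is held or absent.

before: towers=[A/E/D; B/G; C; F] holding=-
pre[unstack(G, B)]: on(G,B) yes, clear(G) yes, handempty yes
all met → apply unstack(G, B)
after:  towers=[A/E/D; B; C; F] holding=G

towers=[A/E/D; B; C; F] holding=G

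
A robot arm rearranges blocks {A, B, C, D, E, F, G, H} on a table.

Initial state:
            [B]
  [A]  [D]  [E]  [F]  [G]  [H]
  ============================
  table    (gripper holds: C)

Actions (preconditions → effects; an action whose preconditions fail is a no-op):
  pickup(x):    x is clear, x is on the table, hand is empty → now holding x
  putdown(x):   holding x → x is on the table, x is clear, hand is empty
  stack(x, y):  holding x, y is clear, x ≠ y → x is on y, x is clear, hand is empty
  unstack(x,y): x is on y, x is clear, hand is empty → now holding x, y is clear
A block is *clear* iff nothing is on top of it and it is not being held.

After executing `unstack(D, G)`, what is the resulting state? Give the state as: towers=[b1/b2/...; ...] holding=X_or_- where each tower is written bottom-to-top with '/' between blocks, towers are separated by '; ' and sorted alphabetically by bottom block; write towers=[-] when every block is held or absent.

before: towers=[A; D; E/B; F; G; H] holding=C
pre[unstack(D, G)]: on(D,G) fail, clear(D) ok, handempty fail
on(D,G), handempty unmet → unstack(D, G) is a no-op
after:  towers=[A; D; E/B; F; G; H] holding=C

towers=[A; D; E/B; F; G; H] holding=C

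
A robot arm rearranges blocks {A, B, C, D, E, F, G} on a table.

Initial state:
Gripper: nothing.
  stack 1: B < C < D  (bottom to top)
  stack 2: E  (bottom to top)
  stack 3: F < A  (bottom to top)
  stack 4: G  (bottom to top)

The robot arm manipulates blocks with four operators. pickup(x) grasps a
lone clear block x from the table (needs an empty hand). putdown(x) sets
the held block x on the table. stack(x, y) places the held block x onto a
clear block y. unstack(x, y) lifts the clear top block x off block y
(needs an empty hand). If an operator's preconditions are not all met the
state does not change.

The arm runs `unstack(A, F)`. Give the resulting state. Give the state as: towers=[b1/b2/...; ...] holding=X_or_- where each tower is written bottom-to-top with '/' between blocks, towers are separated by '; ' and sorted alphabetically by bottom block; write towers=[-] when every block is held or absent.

towers=[B/C/D; E; F; G] holding=A

before: towers=[B/C/D; E; F/A; G] holding=-
pre[unstack(A, F)]: on(A,F) ✓, clear(A) ✓, handempty ✓
all met → apply unstack(A, F)
after:  towers=[B/C/D; E; F; G] holding=A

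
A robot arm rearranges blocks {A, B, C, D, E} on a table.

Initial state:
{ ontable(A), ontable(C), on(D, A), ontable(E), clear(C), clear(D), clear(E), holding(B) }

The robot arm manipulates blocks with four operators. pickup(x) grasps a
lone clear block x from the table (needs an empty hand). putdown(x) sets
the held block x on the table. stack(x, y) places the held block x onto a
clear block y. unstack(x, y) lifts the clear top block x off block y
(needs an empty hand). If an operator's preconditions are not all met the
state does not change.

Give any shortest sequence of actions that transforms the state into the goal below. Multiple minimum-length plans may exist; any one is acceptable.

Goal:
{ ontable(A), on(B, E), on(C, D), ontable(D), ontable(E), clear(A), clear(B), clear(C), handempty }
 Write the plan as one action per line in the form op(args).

step 1 (stack(B, E)): towers=[A/D; C; E/B] holding=-
step 2 (unstack(D, A)): towers=[A; C; E/B] holding=D
step 3 (putdown(D)): towers=[A; C; D; E/B] holding=-
step 4 (pickup(C)): towers=[A; D; E/B] holding=C
step 5 (stack(C, D)): towers=[A; D/C; E/B] holding=-
goal check: towers=[A; D/C; E/B] holding=- — reached (length 5, optimal by BFS)

stack(B, E)
unstack(D, A)
putdown(D)
pickup(C)
stack(C, D)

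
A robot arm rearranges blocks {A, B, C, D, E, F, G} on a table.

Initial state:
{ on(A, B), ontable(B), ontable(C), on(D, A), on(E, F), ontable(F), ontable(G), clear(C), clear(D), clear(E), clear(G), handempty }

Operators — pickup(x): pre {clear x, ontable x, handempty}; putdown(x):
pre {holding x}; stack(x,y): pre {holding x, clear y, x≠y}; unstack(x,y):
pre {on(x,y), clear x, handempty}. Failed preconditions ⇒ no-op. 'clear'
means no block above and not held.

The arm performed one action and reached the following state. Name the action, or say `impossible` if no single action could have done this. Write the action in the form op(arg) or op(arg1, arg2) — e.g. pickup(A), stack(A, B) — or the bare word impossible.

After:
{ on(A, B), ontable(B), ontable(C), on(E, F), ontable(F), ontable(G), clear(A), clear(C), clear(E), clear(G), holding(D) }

target: towers=[B/A; C; F/E; G] holding=D
         pickup(G) → towers=[B/A/D; C; F/E] holding=G
     unstack(D, A) → towers=[B/A; C; F/E; G] holding=D  ← match
     unstack(E, F) → towers=[B/A/D; C; F; G] holding=E
         pickup(C) → towers=[B/A/D; F/E; G] holding=C

unstack(D, A)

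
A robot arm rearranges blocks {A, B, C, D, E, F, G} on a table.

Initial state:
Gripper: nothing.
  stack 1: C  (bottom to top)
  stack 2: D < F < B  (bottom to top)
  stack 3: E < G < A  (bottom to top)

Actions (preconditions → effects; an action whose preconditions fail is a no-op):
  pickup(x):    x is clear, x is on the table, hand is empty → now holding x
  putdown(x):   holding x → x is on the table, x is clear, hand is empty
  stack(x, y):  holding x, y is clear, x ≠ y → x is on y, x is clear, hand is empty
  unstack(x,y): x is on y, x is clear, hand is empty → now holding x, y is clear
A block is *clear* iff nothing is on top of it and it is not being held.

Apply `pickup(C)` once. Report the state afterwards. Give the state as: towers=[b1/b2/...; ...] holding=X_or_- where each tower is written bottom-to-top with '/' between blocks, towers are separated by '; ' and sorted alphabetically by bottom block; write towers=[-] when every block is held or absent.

before: towers=[C; D/F/B; E/G/A] holding=-
pre[pickup(C)]: clear(C) yes, ontable(C) yes, handempty yes
all met → apply pickup(C)
after:  towers=[D/F/B; E/G/A] holding=C

towers=[D/F/B; E/G/A] holding=C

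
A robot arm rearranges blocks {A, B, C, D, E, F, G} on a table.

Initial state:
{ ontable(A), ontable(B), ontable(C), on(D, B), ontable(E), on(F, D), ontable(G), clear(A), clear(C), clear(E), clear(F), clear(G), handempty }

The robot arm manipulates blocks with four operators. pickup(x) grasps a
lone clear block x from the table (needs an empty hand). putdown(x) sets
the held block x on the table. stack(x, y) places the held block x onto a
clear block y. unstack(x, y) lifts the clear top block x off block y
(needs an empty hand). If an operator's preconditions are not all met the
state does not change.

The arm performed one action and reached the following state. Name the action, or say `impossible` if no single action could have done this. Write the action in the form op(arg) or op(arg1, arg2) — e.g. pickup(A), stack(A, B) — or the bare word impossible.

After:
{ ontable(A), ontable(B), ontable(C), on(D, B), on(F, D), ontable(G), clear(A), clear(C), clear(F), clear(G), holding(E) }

pickup(E)

target: towers=[A; B/D/F; C; G] holding=E
     unstack(F, D) → towers=[A; B/D; C; E; G] holding=F
         pickup(G) → towers=[A; B/D/F; C; E] holding=G
         pickup(A) → towers=[B/D/F; C; E; G] holding=A
         pickup(E) → towers=[A; B/D/F; C; G] holding=E  ← match
         pickup(C) → towers=[A; B/D/F; E; G] holding=C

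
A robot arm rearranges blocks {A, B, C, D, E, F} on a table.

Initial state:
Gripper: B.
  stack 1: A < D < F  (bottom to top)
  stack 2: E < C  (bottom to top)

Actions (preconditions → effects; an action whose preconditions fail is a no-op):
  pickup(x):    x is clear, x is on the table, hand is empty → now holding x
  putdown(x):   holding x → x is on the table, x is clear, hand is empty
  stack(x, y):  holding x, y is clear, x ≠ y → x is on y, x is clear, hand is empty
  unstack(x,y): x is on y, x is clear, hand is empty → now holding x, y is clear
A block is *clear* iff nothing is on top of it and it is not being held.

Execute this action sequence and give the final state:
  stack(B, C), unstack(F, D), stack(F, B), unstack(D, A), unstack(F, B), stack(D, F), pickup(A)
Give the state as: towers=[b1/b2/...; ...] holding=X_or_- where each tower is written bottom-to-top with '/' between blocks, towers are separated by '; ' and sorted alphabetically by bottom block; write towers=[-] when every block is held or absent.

step 1 (stack(B, C)): towers=[A/D/F; E/C/B] holding=-
step 2 (unstack(F, D)): towers=[A/D; E/C/B] holding=F
step 3 (stack(F, B)): towers=[A/D; E/C/B/F] holding=-
step 4 (unstack(D, A)): towers=[A; E/C/B/F] holding=D
step 5 (unstack(F, B)) [no-op]: towers=[A; E/C/B/F] holding=D
step 6 (stack(D, F)): towers=[A; E/C/B/F/D] holding=-
step 7 (pickup(A)): towers=[E/C/B/F/D] holding=A

towers=[E/C/B/F/D] holding=A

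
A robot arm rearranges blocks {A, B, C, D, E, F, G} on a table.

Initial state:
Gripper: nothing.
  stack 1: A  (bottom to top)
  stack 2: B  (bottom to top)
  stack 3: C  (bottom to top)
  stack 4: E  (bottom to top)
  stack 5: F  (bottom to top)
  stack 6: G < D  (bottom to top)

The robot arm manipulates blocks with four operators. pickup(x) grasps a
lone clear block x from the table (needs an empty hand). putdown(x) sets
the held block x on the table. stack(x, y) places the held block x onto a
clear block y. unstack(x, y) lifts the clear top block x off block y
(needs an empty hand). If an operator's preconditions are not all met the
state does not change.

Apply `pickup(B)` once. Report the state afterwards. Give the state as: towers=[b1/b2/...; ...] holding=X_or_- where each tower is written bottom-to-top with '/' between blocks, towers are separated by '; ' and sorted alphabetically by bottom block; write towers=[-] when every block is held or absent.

towers=[A; C; E; F; G/D] holding=B

before: towers=[A; B; C; E; F; G/D] holding=-
pre[pickup(B)]: clear(B) ✓, ontable(B) ✓, handempty ✓
all met → apply pickup(B)
after:  towers=[A; C; E; F; G/D] holding=B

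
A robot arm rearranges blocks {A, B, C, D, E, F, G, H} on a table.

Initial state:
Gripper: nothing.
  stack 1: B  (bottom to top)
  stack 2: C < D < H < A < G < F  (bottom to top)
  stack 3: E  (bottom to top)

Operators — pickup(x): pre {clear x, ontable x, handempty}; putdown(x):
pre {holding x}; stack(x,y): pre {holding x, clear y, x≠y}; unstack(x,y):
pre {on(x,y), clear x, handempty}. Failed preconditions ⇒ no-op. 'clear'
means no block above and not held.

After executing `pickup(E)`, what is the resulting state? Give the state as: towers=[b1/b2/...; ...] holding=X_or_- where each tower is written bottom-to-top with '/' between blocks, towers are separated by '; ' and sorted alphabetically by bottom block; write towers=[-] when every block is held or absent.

towers=[B; C/D/H/A/G/F] holding=E

before: towers=[B; C/D/H/A/G/F; E] holding=-
pre[pickup(E)]: clear(E) ✓, ontable(E) ✓, handempty ✓
all met → apply pickup(E)
after:  towers=[B; C/D/H/A/G/F] holding=E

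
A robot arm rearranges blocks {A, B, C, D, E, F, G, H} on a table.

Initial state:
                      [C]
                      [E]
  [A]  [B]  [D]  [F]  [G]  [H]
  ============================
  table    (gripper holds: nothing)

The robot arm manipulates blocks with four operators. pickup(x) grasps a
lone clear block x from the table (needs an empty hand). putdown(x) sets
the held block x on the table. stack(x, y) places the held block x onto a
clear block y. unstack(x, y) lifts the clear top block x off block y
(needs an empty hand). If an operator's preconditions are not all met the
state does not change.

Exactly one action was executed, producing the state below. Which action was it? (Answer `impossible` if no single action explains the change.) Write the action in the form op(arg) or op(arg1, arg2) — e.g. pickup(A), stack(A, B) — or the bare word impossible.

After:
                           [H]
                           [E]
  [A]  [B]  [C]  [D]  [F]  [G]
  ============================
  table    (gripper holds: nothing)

impossible

target: towers=[A; B; C; D; F; G/E/H] holding=-
         pickup(A) → towers=[B; D; F; G/E/C; H] holding=A
         pickup(H) → towers=[A; B; D; F; G/E/C] holding=H
         pickup(B) → towers=[A; D; F; G/E/C; H] holding=B
         pickup(F) → towers=[A; B; D; G/E/C; H] holding=F
         pickup(D) → towers=[A; B; F; G/E/C; H] holding=D
     unstack(C, E) → towers=[A; B; D; F; G/E; H] holding=C
none of the 6 applicable actions match → impossible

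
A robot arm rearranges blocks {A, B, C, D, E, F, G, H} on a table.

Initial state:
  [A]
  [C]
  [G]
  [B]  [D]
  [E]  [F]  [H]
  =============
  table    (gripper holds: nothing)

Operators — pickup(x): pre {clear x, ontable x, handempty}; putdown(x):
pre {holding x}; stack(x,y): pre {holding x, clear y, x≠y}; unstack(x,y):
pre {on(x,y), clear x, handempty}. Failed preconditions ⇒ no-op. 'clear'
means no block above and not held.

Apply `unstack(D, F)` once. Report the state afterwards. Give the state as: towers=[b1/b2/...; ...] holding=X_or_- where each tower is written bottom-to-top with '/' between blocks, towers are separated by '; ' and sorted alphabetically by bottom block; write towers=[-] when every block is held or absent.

towers=[E/B/G/C/A; F; H] holding=D

before: towers=[E/B/G/C/A; F/D; H] holding=-
pre[unstack(D, F)]: on(D,F) ✓, clear(D) ✓, handempty ✓
all met → apply unstack(D, F)
after:  towers=[E/B/G/C/A; F; H] holding=D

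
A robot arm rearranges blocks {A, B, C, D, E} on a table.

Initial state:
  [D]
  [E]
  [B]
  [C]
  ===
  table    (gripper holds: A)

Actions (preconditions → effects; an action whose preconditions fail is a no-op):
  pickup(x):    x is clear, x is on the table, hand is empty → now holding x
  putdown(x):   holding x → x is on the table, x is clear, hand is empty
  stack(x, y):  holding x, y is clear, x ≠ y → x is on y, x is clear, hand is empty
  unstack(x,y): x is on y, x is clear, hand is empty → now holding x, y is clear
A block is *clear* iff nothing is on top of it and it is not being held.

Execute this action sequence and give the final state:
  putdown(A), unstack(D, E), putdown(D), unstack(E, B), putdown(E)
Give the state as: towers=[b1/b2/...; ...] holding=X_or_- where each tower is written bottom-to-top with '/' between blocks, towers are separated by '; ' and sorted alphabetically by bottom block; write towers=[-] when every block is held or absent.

towers=[A; C/B; D; E] holding=-

step 1 (putdown(A)): towers=[A; C/B/E/D] holding=-
step 2 (unstack(D, E)): towers=[A; C/B/E] holding=D
step 3 (putdown(D)): towers=[A; C/B/E; D] holding=-
step 4 (unstack(E, B)): towers=[A; C/B; D] holding=E
step 5 (putdown(E)): towers=[A; C/B; D; E] holding=-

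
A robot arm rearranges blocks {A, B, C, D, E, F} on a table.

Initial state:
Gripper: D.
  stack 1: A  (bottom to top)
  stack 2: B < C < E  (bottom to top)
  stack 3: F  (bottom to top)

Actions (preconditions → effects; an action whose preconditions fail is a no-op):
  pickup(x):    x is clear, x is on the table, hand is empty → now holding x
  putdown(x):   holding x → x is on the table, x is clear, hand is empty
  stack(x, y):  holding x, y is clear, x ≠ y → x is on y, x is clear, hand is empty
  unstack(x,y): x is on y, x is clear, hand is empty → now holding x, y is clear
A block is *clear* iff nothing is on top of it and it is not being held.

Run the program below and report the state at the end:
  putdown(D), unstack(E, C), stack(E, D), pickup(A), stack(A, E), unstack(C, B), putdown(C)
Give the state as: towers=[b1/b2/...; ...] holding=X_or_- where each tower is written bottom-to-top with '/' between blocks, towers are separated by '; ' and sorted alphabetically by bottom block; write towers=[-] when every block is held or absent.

step 1 (putdown(D)): towers=[A; B/C/E; D; F] holding=-
step 2 (unstack(E, C)): towers=[A; B/C; D; F] holding=E
step 3 (stack(E, D)): towers=[A; B/C; D/E; F] holding=-
step 4 (pickup(A)): towers=[B/C; D/E; F] holding=A
step 5 (stack(A, E)): towers=[B/C; D/E/A; F] holding=-
step 6 (unstack(C, B)): towers=[B; D/E/A; F] holding=C
step 7 (putdown(C)): towers=[B; C; D/E/A; F] holding=-

towers=[B; C; D/E/A; F] holding=-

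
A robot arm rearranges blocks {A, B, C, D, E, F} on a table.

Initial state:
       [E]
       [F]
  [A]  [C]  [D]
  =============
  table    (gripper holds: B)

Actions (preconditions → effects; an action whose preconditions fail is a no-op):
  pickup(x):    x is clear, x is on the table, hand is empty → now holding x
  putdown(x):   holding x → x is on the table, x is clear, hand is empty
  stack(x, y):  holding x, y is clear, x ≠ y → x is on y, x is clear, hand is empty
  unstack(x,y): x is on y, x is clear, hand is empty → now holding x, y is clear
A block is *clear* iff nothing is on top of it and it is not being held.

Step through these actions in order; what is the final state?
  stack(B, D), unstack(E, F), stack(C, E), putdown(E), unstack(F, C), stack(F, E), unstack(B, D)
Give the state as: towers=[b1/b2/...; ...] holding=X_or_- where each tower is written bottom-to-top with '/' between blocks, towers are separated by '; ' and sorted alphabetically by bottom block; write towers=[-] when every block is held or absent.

step 1 (stack(B, D)): towers=[A; C/F/E; D/B] holding=-
step 2 (unstack(E, F)): towers=[A; C/F; D/B] holding=E
step 3 (stack(C, E)) [no-op]: towers=[A; C/F; D/B] holding=E
step 4 (putdown(E)): towers=[A; C/F; D/B; E] holding=-
step 5 (unstack(F, C)): towers=[A; C; D/B; E] holding=F
step 6 (stack(F, E)): towers=[A; C; D/B; E/F] holding=-
step 7 (unstack(B, D)): towers=[A; C; D; E/F] holding=B

towers=[A; C; D; E/F] holding=B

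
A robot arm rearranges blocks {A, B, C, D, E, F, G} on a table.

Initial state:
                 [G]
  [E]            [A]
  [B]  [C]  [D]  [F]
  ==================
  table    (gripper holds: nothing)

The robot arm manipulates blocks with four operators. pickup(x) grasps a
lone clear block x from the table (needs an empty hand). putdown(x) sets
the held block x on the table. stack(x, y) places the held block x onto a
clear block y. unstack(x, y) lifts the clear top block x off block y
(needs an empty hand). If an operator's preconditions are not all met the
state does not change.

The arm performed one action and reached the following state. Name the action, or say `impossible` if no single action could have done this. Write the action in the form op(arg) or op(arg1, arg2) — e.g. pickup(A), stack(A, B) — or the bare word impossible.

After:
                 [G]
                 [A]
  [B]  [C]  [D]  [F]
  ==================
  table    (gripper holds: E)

unstack(E, B)

target: towers=[B; C; D; F/A/G] holding=E
     unstack(G, A) → towers=[B/E; C; D; F/A] holding=G
         pickup(D) → towers=[B/E; C; F/A/G] holding=D
     unstack(E, B) → towers=[B; C; D; F/A/G] holding=E  ← match
         pickup(C) → towers=[B/E; D; F/A/G] holding=C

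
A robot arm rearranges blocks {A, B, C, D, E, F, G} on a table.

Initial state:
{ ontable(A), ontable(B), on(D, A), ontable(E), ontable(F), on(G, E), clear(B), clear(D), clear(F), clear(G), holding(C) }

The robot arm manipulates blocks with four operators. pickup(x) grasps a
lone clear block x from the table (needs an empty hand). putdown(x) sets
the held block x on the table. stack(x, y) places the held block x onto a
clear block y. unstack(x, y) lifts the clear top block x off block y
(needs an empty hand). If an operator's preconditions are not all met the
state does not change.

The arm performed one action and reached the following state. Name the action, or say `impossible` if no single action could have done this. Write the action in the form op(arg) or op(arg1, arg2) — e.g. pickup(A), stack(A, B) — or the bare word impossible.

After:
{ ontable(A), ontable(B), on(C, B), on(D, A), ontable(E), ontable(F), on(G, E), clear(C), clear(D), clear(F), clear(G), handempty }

target: towers=[A/D; B/C; E/G; F] holding=-
        putdown(C) → towers=[A/D; B; C; E/G; F] holding=-
       stack(C, B) → towers=[A/D; B/C; E/G; F] holding=-  ← match
       stack(C, F) → towers=[A/D; B; E/G; F/C] holding=-
       stack(C, G) → towers=[A/D; B; E/G/C; F] holding=-
       stack(C, D) → towers=[A/D/C; B; E/G; F] holding=-

stack(C, B)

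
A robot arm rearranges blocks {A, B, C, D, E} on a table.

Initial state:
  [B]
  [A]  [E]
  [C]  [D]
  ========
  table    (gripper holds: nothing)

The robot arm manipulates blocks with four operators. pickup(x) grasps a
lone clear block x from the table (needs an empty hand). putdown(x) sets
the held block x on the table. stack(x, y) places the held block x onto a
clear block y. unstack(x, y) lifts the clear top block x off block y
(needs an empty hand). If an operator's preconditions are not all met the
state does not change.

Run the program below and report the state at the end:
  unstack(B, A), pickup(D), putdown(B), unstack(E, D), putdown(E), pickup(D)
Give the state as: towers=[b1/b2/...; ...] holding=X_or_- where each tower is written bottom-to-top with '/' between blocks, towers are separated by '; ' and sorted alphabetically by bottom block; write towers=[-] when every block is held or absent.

towers=[B; C/A; E] holding=D

step 1 (unstack(B, A)): towers=[C/A; D/E] holding=B
step 2 (pickup(D)) [no-op]: towers=[C/A; D/E] holding=B
step 3 (putdown(B)): towers=[B; C/A; D/E] holding=-
step 4 (unstack(E, D)): towers=[B; C/A; D] holding=E
step 5 (putdown(E)): towers=[B; C/A; D; E] holding=-
step 6 (pickup(D)): towers=[B; C/A; E] holding=D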